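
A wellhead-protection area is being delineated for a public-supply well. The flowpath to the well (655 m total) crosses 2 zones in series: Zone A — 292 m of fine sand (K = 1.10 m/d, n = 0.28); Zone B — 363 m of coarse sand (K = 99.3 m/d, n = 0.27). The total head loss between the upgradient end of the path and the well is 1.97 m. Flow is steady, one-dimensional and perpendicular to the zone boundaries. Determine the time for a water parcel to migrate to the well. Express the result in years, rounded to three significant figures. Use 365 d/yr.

67.3 years

Steady 1-D flow in series ⇒ the Darcy flux q is identical in every zone and the zone head losses add (resistances L/K in series).
Σ(L/K) = 292/1.10 + 363/99.3 = 265.5 + 3.656 = 269.1 d
q = ΔH / Σ(L/K) = 1.97 / 269.1 = 0.007320 m/d (same in every zone)
Zone A: v = q/n = 0.007320/0.28 = 0.02614 m/d → t_A = 292/0.02614 = 11170 d
Zone B: v = q/n = 0.007320/0.27 = 0.02711 m/d → t_B = 363/0.02711 = 13390 d
Total t = 11170 + 13390 = 24560 d
   = 24560 / 365 = 67.3 yr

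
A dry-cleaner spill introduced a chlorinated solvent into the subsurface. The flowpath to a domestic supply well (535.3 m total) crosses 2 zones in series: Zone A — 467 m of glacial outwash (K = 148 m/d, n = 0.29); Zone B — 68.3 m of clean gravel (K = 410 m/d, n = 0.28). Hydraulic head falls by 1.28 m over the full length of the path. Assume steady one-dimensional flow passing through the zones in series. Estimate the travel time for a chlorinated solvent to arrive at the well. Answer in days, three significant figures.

Steady 1-D flow in series ⇒ the Darcy flux q is identical in every zone and the zone head losses add (resistances L/K in series).
Σ(L/K) = 467/148 + 68.3/410 = 3.155 + 0.1666 = 3.322 d
q = ΔH / Σ(L/K) = 1.28 / 3.322 = 0.3853 m/d (same in every zone)
Zone A: v = q/n = 0.3853/0.29 = 1.329 m/d → t_A = 467/1.329 = 351.5 d
Zone B: v = q/n = 0.3853/0.28 = 1.376 m/d → t_B = 68.3/1.376 = 49.63 d
Total t = 351.5 + 49.63 = 401.1 d

401 days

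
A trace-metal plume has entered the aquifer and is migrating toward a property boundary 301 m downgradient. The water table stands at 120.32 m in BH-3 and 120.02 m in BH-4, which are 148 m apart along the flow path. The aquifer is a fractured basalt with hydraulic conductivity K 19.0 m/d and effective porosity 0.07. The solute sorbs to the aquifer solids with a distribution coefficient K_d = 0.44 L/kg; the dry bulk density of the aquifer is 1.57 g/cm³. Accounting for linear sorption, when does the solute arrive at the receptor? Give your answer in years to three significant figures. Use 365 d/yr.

16.3 years

Hydraulic gradient i = (120.32 − 120.02) / 148 = 0.30 / 148 = 0.002027
q = Ki = 19.0 × 0.002027 = 0.03851 m/d
v = Ki/n = 19.0·0.002027/0.07 = 0.5502 m/d
Retardation R = 1 + ρ_b·K_d/n = 1 + 1.57×0.44/0.07 = 10.87
Contaminant velocity v_c = v/R = 0.5502/10.87 = 0.05062 m/d
t = L/v_c = 301/0.05062 = 5946 d
   = 5946/365 = 16.3 yr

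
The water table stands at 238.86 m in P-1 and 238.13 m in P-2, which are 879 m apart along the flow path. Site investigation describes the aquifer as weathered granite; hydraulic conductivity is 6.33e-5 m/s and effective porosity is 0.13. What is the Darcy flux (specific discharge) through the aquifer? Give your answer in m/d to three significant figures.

Hydraulic gradient i = (238.86 − 238.13) / 879 = 0.73 / 879 = 8.305e-4
K = 6.33e-5 m/s × 86400 s/d = 5.469 m/d
Darcy flux q = K·i = 5.469 × 8.305e-4 = 0.004542 m/d

0.00454 m/d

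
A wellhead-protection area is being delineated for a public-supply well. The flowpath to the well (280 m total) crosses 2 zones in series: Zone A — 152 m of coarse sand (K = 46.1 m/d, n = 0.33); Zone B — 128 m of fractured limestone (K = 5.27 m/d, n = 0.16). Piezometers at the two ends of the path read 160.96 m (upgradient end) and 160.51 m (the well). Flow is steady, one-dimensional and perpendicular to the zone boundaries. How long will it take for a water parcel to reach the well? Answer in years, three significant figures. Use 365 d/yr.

Total head drop ΔH = 160.96 − 160.51 = 0.45 m
Steady 1-D flow in series ⇒ the Darcy flux q is identical in every zone and the zone head losses add (resistances L/K in series).
Σ(L/K) = 152/46.1 + 128/5.27 = 3.297 + 24.29 = 27.59 d
q = ΔH / Σ(L/K) = 0.45 / 27.59 = 0.01631 m/d (same in every zone)
Zone A: v = q/n = 0.01631/0.33 = 0.04943 m/d → t_A = 152/0.04943 = 3075 d
Zone B: v = q/n = 0.01631/0.16 = 0.1020 m/d → t_B = 128/0.1020 = 1255 d
Total t = 3075 + 1255 = 4330 d
   = 4330 / 365 = 11.9 yr

11.9 years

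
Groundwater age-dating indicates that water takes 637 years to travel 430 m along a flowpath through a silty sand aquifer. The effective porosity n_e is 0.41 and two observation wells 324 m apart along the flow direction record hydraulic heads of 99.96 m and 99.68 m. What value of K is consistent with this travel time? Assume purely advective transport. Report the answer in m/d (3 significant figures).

Hydraulic gradient i = (99.96 − 99.68) / 324 = 0.28 / 324 = 8.642e-4
t = 637 years = 232500 d
v = L / t = 430 / 232500 = 0.001849 m/d
K = v · n / i = 0.001849 × 0.41 / 8.642e-4 = 0.877 m/d

0.877 m/d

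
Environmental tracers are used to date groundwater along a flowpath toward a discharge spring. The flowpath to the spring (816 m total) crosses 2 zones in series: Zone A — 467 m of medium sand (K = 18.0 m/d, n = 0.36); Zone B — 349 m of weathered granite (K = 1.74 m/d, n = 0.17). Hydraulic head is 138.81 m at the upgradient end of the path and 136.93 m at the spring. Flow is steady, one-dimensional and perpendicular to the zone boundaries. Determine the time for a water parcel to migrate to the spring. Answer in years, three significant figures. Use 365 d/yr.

75.1 years

Total head drop ΔH = 138.81 − 136.93 = 1.88 m
Continuity: the same q passes through each zone, so ΔH = q·Σ(L_j/K_j) — the zones act as resistances in series.
Σ(L/K) = 467/18.0 + 349/1.74 = 25.94 + 200.6 = 226.5 d
q = ΔH / Σ(L/K) = 1.88 / 226.5 = 0.008300 m/d (same in every zone)
Zone A: v = q/n = 0.008300/0.36 = 0.02305 m/d → t_A = 467/0.02305 = 20260 d
Zone B: v = q/n = 0.008300/0.17 = 0.04882 m/d → t_B = 349/0.04882 = 7149 d
Total t = 20260 + 7149 = 27410 d
   = 27410 / 365 = 75.1 yr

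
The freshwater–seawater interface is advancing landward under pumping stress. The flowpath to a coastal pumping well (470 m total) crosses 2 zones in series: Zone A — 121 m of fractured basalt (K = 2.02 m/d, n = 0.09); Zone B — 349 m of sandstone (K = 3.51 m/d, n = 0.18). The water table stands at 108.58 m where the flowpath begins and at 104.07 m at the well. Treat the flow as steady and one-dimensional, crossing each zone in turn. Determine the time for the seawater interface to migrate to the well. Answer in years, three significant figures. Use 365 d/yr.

7.13 years

Total head drop ΔH = 108.58 − 104.07 = 4.51 m
Continuity: the same q passes through each zone, so ΔH = q·Σ(L_j/K_j) — the zones act as resistances in series.
Σ(L/K) = 121/2.02 + 349/3.51 = 59.90 + 99.43 = 159.3 d
q = ΔH / Σ(L/K) = 4.51 / 159.3 = 0.02831 m/d (same in every zone)
Zone A: v = q/n = 0.02831/0.09 = 0.3145 m/d → t_A = 121/0.3145 = 384.7 d
Zone B: v = q/n = 0.02831/0.18 = 0.1573 m/d → t_B = 349/0.1573 = 2219 d
Total t = 384.7 + 2219 = 2604 d
   = 2604 / 365 = 7.13 yr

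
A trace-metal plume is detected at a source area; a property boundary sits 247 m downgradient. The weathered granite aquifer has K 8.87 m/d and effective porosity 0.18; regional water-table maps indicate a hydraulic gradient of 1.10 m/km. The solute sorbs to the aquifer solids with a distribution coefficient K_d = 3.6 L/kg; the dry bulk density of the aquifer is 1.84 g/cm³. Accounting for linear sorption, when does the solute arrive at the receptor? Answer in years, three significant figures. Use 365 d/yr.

q = Ki = 8.87 × 0.0011 = 0.009757 m/d
v_s = q/n_e = 0.009757/0.18 = 0.05421 m/d
Retardation R = 1 + ρ_b·K_d/n = 1 + 1.84×3.6/0.18 = 37.80
Contaminant velocity v_c = v/R = 0.05421/37.80 = 0.001434 m/d
t = L/v_c = 247/0.001434 = 172200 d
   = 172200/365 = 472 yr

472 years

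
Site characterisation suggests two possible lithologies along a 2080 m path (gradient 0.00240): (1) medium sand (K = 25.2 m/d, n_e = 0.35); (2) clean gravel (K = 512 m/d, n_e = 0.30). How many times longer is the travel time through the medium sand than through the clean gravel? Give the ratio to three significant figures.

23.7

Unit 1 (medium sand): v = 25.2×0.0024/0.35 = 0.1728 m/d, t = 2080/0.1728 = 12040 d
Unit 2 (clean gravel): v = 512×0.0024/0.30 = 4.096 m/d, t = 2080/4.096 = 507.8 d
t(medium sand) / t(clean gravel) = 12040/507.8 = 23.7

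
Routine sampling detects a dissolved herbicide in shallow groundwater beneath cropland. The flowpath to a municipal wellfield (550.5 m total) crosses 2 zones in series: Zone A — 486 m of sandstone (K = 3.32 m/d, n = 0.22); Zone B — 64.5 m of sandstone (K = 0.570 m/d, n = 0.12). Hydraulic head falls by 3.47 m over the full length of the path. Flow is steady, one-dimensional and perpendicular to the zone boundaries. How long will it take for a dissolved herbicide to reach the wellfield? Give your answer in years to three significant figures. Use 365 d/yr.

23.5 years

Steady 1-D flow in series ⇒ the Darcy flux q is identical in every zone and the zone head losses add (resistances L/K in series).
Σ(L/K) = 486/3.32 + 64.5/0.570 = 146.4 + 113.2 = 259.5 d
q = ΔH / Σ(L/K) = 3.47 / 259.5 = 0.01337 m/d (same in every zone)
Zone A: v = q/n = 0.01337/0.22 = 0.06077 m/d → t_A = 486/0.06077 = 7997 d
Zone B: v = q/n = 0.01337/0.12 = 0.1114 m/d → t_B = 64.5/0.1114 = 578.9 d
Total t = 7997 + 578.9 = 8576 d
   = 8576 / 365 = 23.5 yr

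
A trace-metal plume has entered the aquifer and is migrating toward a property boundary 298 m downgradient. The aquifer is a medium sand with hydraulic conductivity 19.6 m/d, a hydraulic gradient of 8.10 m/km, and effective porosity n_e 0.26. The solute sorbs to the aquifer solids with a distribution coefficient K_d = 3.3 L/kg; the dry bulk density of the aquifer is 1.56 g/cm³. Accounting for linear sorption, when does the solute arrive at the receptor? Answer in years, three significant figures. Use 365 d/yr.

27.8 years

Darcy flux q = K·i = 19.6 × 0.0081 = 0.1588 m/d
Seepage velocity v = q / n = 0.1588 / 0.26 = 0.6106 m/d
Retardation R = 1 + ρ_b·K_d/n = 1 + 1.56×3.3/0.26 = 20.80
Contaminant velocity v_c = v/R = 0.6106/20.80 = 0.02936 m/d
t = L/v_c = 298/0.02936 = 10150 d
   = 10150/365 = 27.8 yr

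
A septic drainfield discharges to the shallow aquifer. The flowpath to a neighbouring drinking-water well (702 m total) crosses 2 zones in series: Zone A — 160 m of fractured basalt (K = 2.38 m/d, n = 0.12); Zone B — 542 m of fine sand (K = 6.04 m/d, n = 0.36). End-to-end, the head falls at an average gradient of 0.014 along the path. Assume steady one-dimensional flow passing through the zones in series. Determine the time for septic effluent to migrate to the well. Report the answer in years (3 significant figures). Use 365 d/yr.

Continuity: the same q passes through each zone, so ΔH = q·Σ(L_j/K_j) — the zones act as resistances in series.
Σ(L/K) = 160/2.38 + 542/6.04 = 67.23 + 89.74 = 157.0 d
K_eq = L_total / Σ(L/K) = 702 / 157.0 = 4.472 m/d
q = K_eq · i = 4.472 × 0.014 = 0.06261 m/d (same in every zone)
Zone A: v = q/n = 0.06261/0.12 = 0.5218 m/d → t_A = 160/0.5218 = 306.6 d
Zone B: v = q/n = 0.06261/0.36 = 0.1739 m/d → t_B = 542/0.1739 = 3116 d
Total t = 306.6 + 3116 = 3423 d
   = 3423 / 365 = 9.38 yr

9.38 years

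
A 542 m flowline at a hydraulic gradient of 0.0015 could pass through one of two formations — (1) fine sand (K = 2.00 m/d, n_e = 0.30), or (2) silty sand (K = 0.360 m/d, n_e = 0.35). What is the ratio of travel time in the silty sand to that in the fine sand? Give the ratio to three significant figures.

Unit 1 (fine sand): v = 2.00×0.0015/0.30 = 0.01000 m/d, t = 542/0.01000 = 54200 d
Unit 2 (silty sand): v = 0.360×0.0015/0.35 = 0.001543 m/d, t = 542/0.001543 = 351300 d
t(silty sand) / t(fine sand) = 351300/54200 = 6.48

6.48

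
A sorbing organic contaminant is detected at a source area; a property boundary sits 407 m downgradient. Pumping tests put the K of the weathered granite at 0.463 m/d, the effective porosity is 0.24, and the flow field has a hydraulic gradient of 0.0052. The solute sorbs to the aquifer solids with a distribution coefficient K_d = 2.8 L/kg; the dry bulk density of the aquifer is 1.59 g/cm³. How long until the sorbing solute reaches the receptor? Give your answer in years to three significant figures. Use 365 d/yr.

2170 years

Specific discharge q = 0.463 × 0.0052 = 0.002408 m/d
v = Ki/n = 0.463·0.0052/0.24 = 0.01003 m/d
Retardation R = 1 + ρ_b·K_d/n = 1 + 1.59×2.8/0.24 = 19.55
Contaminant velocity v_c = v/R = 0.01003/19.55 = 5.131e-4 m/d
t = L/v_c = 407/5.131e-4 = 793200 d
   = 793200/365 = 2170 yr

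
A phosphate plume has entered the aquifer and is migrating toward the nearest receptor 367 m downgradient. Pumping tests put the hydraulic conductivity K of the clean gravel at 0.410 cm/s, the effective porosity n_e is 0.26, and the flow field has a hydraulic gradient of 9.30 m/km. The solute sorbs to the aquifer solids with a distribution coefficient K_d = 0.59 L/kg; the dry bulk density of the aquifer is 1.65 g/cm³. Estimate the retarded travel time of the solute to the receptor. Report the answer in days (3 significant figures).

K = 0.410 cm/s × 864 = 354.2 m/d
Darcy flux q = K·i = 354.2 × 0.0093 = 3.294 m/d
Seepage velocity v = q / n = 3.294 / 0.26 = 12.67 m/d
Retardation R = 1 + ρ_b·K_d/n = 1 + 1.65×0.59/0.26 = 4.744
Contaminant velocity v_c = v/R = 12.67/4.744 = 2.671 m/d
t = L/v_c = 367/2.671 = 137.4 d

137 days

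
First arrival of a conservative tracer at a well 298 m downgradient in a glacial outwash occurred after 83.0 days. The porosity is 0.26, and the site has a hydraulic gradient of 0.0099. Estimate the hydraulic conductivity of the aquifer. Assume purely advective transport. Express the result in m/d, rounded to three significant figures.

v = L / t = 298 / 83.0 = 3.590 m/d
K = v · n / i = 3.590 × 0.26 / 0.0099 = 94.3 m/d

94.3 m/d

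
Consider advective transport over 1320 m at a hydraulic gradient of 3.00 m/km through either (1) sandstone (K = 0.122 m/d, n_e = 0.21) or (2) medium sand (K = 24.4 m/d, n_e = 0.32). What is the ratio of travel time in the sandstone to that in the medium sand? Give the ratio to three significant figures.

131

Unit 1 (sandstone): v = 0.122×0.0030/0.21 = 0.001743 m/d, t = 1320/0.001743 = 757400 d
Unit 2 (medium sand): v = 24.4×0.0030/0.32 = 0.2288 m/d, t = 1320/0.2288 = 5770 d
t(sandstone) / t(medium sand) = 757400/5770 = 131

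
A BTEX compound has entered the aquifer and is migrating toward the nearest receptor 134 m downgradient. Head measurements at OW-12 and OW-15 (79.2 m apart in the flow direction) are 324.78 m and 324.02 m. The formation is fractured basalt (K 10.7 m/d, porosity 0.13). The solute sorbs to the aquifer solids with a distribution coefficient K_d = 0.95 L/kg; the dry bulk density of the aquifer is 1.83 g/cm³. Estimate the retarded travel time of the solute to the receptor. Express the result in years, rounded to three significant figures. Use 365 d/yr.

6.68 years

Hydraulic gradient i = (324.78 − 324.02) / 79.2 = 0.76 / 79.2 = 0.009596
q = Ki = 10.7 × 0.009596 = 0.1027 m/d
Average linear velocity = 0.1027 / 0.13 = 0.7898 m/d
Retardation R = 1 + ρ_b·K_d/n = 1 + 1.83×0.95/0.13 = 14.37
Contaminant velocity v_c = v/R = 0.7898/14.37 = 0.05495 m/d
t = L/v_c = 134/0.05495 = 2439 d
   = 2439/365 = 6.68 yr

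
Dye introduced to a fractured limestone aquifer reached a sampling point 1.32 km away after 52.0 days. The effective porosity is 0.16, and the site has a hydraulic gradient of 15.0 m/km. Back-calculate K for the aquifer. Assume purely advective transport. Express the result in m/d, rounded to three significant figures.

L = 1.32 km = 1320 m
v = L / t = 1320 / 52.0 = 25.38 m/d
K = v · n / i = 25.38 × 0.16 / 0.015 = 271 m/d

271 m/d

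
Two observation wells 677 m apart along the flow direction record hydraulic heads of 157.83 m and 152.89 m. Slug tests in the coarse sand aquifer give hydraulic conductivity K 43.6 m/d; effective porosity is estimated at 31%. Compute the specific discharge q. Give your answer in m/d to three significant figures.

Hydraulic gradient i = (157.83 − 152.89) / 677 = 4.94 / 677 = 0.007297
Darcy flux q = K·i = 43.6 × 0.007297 = 0.3181 m/d

0.318 m/d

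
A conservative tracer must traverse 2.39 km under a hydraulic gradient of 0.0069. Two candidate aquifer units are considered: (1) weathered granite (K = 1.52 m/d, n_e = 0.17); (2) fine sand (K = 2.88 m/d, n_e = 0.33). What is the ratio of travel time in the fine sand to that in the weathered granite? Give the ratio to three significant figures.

Unit 1 (weathered granite): v = 1.52×0.0069/0.17 = 0.06169 m/d, t = 2390/0.06169 = 38740 d
Unit 2 (fine sand): v = 2.88×0.0069/0.33 = 0.06022 m/d, t = 2390/0.06022 = 39690 d
t(fine sand) / t(weathered granite) = 39690/38740 = 1.02

1.02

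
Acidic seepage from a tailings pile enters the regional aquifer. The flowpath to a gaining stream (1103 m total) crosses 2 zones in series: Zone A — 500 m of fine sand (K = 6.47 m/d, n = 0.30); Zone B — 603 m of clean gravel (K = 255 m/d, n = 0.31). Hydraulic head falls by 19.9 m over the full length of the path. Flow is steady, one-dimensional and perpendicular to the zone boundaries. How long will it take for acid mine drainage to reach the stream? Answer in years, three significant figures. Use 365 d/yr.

Steady 1-D flow in series ⇒ the Darcy flux q is identical in every zone and the zone head losses add (resistances L/K in series).
Σ(L/K) = 500/6.47 + 603/255 = 77.28 + 2.365 = 79.64 d
q = ΔH / Σ(L/K) = 19.9 / 79.64 = 0.2499 m/d (same in every zone)
Zone A: v = q/n = 0.2499/0.30 = 0.8329 m/d → t_A = 500/0.8329 = 600.3 d
Zone B: v = q/n = 0.2499/0.31 = 0.8060 m/d → t_B = 603/0.8060 = 748.1 d
Total t = 600.3 + 748.1 = 1348 d
   = 1348 / 365 = 3.69 yr

3.69 years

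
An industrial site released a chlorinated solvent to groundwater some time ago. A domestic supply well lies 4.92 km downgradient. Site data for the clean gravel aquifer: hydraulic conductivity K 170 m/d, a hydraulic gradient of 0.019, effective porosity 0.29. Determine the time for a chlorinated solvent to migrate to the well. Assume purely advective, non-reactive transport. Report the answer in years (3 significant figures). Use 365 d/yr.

1.21 years

Specific discharge q = 170 × 0.019 = 3.230 m/d
v_s = q/n_e = 3.230/0.29 = 11.14 m/d
L = 4.92 km = 4920 m
t = L / v = 4920 / 11.14 = 441.7 d
   = 441.7 / 365 = 1.21 yr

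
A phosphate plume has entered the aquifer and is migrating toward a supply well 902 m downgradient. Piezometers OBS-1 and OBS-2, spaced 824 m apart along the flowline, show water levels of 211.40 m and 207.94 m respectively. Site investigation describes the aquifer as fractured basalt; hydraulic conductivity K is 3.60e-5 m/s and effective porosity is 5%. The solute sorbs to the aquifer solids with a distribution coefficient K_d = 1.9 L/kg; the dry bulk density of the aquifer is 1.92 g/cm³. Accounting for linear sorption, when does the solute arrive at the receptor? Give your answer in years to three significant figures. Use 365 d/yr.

700 years

Hydraulic gradient i = (211.40 − 207.94) / 824 = 3.46 / 824 = 0.004199
K = 3.60e-5 m/s × 86400 s/d = 3.110 m/d
Darcy flux q = K·i = 3.110 × 0.004199 = 0.01306 m/d
v_s = q/n_e = 0.01306/0.05 = 0.2612 m/d
Retardation R = 1 + ρ_b·K_d/n = 1 + 1.92×1.9/0.05 = 73.96
Contaminant velocity v_c = v/R = 0.2612/73.96 = 0.003532 m/d
t = L/v_c = 902/0.003532 = 255400 d
   = 255400/365 = 700 yr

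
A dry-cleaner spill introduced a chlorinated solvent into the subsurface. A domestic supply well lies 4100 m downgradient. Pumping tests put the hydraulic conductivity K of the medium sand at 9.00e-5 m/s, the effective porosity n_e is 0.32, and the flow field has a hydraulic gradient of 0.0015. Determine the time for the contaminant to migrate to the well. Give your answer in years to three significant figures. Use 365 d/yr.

K = 9.00e-5 m/s × 86400 s/d = 7.776 m/d
Specific discharge q = 7.776 × 0.0015 = 0.01166 m/d
v = Ki/n = 7.776·0.0015/0.32 = 0.03645 m/d
t = L / v = 4100 / 0.03645 = 112500 d
   = 112500 / 365 = 308 yr

308 years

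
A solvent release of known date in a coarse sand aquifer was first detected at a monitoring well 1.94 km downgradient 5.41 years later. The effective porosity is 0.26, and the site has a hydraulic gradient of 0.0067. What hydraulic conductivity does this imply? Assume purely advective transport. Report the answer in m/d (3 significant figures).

t = 5.41 years = 1975 d
L = 1.94 km = 1940 m
v = L / t = 1940 / 1975 = 0.9825 m/d
K = v · n / i = 0.9825 × 0.26 / 0.0067 = 38.1 m/d

38.1 m/d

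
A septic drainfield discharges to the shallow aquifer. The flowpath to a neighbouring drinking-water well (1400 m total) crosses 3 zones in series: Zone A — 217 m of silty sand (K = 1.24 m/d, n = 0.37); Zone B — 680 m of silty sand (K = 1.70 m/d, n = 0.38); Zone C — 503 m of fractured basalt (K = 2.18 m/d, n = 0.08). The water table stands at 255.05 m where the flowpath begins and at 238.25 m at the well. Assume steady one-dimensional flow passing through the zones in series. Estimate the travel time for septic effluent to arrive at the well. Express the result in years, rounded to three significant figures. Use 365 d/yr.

49.8 years

Total head drop ΔH = 255.05 − 238.25 = 16.80 m
Continuity: the same q passes through each zone, so ΔH = q·Σ(L_j/K_j) — the zones act as resistances in series.
Σ(L/K) = 217/1.24 + 680/1.70 + 503/2.18 = 175.0 + 400.0 + 230.7 = 805.7 d
q = ΔH / Σ(L/K) = 16.80 / 805.7 = 0.02085 m/d (same in every zone)
Zone A: v = q/n = 0.02085/0.37 = 0.05635 m/d → t_A = 217/0.05635 = 3851 d
Zone B: v = q/n = 0.02085/0.38 = 0.05487 m/d → t_B = 680/0.05487 = 12390 d
Zone C: v = q/n = 0.02085/0.08 = 0.2606 m/d → t_C = 503/0.2606 = 1930 d
Total t = 3851 + 12390 + 1930 = 18170 d
   = 18170 / 365 = 49.8 yr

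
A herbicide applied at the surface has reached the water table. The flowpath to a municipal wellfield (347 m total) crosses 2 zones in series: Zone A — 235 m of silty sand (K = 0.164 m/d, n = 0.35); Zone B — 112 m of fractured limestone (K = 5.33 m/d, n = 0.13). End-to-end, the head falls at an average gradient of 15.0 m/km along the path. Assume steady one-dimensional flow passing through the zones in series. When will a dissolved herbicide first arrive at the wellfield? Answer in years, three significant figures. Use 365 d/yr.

74.1 years

For zones in series the flux q is common to all zones; the equivalent conductivity is the harmonic (thickness-weighted) mean, K_eq = L_total / Σ(L_j/K_j).
Σ(L/K) = 235/0.164 + 112/5.33 = 1433 + 21.01 = 1454 d
K_eq = L_total / Σ(L/K) = 347 / 1454 = 0.2387 m/d
q = K_eq · i = 0.2387 × 0.015 = 0.003580 m/d (same in every zone)
Zone A: v = q/n = 0.003580/0.35 = 0.01023 m/d → t_A = 235/0.01023 = 22980 d
Zone B: v = q/n = 0.003580/0.13 = 0.02754 m/d → t_B = 112/0.02754 = 4067 d
Total t = 22980 + 4067 = 27040 d
   = 27040 / 365 = 74.1 yr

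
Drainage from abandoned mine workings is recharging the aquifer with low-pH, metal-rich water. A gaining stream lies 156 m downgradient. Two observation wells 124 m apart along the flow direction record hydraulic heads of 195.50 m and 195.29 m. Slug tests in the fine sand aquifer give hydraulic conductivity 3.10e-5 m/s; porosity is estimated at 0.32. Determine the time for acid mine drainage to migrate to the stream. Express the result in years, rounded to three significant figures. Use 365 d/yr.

30.2 years

Hydraulic gradient i = (195.50 − 195.29) / 124 = 0.21 / 124 = 0.001694
K = 3.10e-5 m/s × 86400 s/d = 2.678 m/d
Specific discharge q = 2.678 × 0.001694 = 0.004536 m/d
Average linear velocity = 0.004536 / 0.32 = 0.01418 m/d
t = L / v = 156 / 0.01418 = 11010 d
   = 11010 / 365 = 30.2 yr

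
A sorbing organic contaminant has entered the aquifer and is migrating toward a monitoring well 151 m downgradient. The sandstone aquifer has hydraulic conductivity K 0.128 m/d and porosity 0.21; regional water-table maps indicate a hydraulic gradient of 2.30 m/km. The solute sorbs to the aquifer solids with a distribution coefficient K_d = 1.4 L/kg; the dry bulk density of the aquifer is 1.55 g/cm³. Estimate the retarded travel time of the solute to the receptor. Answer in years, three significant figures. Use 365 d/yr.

3340 years

q = Ki = 0.128 × 0.0023 = 2.944e-4 m/d
Seepage velocity v = q / n = 2.944e-4 / 0.21 = 0.001402 m/d
Retardation R = 1 + ρ_b·K_d/n = 1 + 1.55×1.4/0.21 = 11.33
Contaminant velocity v_c = v/R = 0.001402/11.33 = 1.237e-4 m/d
t = L/v_c = 151/1.237e-4 = 1.221e6 d
   = 1.221e6/365 = 3340 yr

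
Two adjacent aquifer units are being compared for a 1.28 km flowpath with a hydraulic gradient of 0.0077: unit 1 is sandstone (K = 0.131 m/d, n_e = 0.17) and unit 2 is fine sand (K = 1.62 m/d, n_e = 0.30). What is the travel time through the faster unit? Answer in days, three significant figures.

Unit 1 (sandstone): v = 0.131×0.0077/0.17 = 0.005934 m/d, t = 1280/0.005934 = 215700 d
Unit 2 (fine sand): v = 1.62×0.0077/0.30 = 0.04158 m/d, t = 1280/0.04158 = 30780 d
Faster unit: t = 30800 d

30800 days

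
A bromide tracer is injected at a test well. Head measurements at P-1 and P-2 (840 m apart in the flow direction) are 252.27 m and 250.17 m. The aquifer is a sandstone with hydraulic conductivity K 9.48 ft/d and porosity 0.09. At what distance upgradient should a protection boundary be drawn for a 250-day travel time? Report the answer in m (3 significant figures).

Hydraulic gradient i = (252.27 − 250.17) / 840 = 2.10 / 840 = 0.002500
K = 9.48 ft/d × 0.3048 = 2.890 m/d
q = Ki = 2.890 × 0.002500 = 0.007224 m/d
Seepage velocity v = q / n = 0.007224 / 0.09 = 0.08026 m/d
L = v × T = 0.08026 × 250 = 20.07 m

20.1 m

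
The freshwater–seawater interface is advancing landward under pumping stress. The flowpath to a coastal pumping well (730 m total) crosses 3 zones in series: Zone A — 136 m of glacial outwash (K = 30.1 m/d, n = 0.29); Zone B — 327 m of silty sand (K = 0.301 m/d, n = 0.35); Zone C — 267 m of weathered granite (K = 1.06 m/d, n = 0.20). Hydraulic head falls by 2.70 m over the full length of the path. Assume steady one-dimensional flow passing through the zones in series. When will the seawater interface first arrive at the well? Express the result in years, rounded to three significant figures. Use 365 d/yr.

282 years

Continuity: the same q passes through each zone, so ΔH = q·Σ(L_j/K_j) — the zones act as resistances in series.
Σ(L/K) = 136/30.1 + 327/0.301 + 267/1.06 = 4.518 + 1086 + 251.9 = 1343 d
q = ΔH / Σ(L/K) = 2.70 / 1343 = 0.002011 m/d (same in every zone)
Zone A: v = q/n = 0.002011/0.29 = 0.006934 m/d → t_A = 136/0.006934 = 19610 d
Zone B: v = q/n = 0.002011/0.35 = 0.005745 m/d → t_B = 327/0.005745 = 56920 d
Zone C: v = q/n = 0.002011/0.20 = 0.01005 m/d → t_C = 267/0.01005 = 26560 d
Total t = 19610 + 56920 + 26560 = 103100 d
   = 103100 / 365 = 282 yr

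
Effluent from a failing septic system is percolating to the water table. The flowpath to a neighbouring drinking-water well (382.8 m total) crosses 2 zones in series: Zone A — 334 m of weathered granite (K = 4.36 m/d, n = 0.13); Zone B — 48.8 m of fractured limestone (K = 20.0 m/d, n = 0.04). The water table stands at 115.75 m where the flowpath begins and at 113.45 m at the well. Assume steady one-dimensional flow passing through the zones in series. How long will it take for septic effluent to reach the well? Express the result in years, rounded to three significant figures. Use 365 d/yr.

4.27 years

Total head drop ΔH = 115.75 − 113.45 = 2.30 m
Steady 1-D flow in series ⇒ the Darcy flux q is identical in every zone and the zone head losses add (resistances L/K in series).
Σ(L/K) = 334/4.36 + 48.8/20.0 = 76.61 + 2.440 = 79.05 d
q = ΔH / Σ(L/K) = 2.30 / 79.05 = 0.02910 m/d (same in every zone)
Zone A: v = q/n = 0.02910/0.13 = 0.2238 m/d → t_A = 334/0.2238 = 1492 d
Zone B: v = q/n = 0.02910/0.04 = 0.7274 m/d → t_B = 48.8/0.7274 = 67.09 d
Total t = 1492 + 67.09 = 1559 d
   = 1559 / 365 = 4.27 yr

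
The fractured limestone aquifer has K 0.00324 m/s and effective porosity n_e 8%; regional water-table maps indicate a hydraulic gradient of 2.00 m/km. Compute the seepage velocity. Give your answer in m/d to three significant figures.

7.00 m/d

K = 0.00324 m/s × 86400 s/d = 279.9 m/d
Darcy flux q = K·i = 279.9 × 0.0020 = 0.5599 m/d
v_s = q/n_e = 0.5599/0.08 = 6.998 m/d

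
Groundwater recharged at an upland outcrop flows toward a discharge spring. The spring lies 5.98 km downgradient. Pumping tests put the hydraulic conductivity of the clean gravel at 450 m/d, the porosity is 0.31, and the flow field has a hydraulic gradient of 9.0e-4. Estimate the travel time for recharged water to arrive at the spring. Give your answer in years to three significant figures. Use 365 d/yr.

Darcy flux q = K·i = 450 × 9.0e-4 = 0.4050 m/d
Seepage velocity v = q / n = 0.4050 / 0.31 = 1.306 m/d
L = 5.98 km = 5980 m
t = L / v = 5980 / 1.306 = 4577 d
   = 4577 / 365 = 12.5 yr

12.5 years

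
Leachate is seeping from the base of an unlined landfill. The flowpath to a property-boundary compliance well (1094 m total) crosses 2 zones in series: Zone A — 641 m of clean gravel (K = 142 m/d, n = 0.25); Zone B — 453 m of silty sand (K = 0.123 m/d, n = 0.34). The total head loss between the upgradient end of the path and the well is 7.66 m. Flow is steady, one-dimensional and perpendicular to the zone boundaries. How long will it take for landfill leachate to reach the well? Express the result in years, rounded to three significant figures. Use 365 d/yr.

414 years

Steady 1-D flow in series ⇒ the Darcy flux q is identical in every zone and the zone head losses add (resistances L/K in series).
Σ(L/K) = 641/142 + 453/0.123 = 4.514 + 3683 = 3687 d
q = ΔH / Σ(L/K) = 7.66 / 3687 = 0.002077 m/d (same in every zone)
Zone A: v = q/n = 0.002077/0.25 = 0.008309 m/d → t_A = 641/0.008309 = 77140 d
Zone B: v = q/n = 0.002077/0.34 = 0.006110 m/d → t_B = 453/0.006110 = 74140 d
Total t = 77140 + 74140 = 151300 d
   = 151300 / 365 = 414 yr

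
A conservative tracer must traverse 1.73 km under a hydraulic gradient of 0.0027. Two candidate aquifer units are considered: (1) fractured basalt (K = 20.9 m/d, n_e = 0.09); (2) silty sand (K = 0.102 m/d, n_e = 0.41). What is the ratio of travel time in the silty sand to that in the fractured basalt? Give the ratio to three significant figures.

Unit 1 (fractured basalt): v = 20.9×0.0027/0.09 = 0.6270 m/d, t = 1730/0.6270 = 2759 d
Unit 2 (silty sand): v = 0.102×0.0027/0.41 = 6.717e-4 m/d, t = 1730/6.717e-4 = 2.576e6 d
t(silty sand) / t(fractured basalt) = 2.576e6/2759 = 933

933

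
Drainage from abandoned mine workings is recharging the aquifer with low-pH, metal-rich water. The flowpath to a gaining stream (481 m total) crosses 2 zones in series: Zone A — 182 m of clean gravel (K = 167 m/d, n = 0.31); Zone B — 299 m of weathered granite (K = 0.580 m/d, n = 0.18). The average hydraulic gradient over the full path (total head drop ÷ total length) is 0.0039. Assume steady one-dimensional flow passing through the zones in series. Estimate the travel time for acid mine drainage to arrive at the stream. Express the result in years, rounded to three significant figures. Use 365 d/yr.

83.2 years

Continuity: the same q passes through each zone, so ΔH = q·Σ(L_j/K_j) — the zones act as resistances in series.
Σ(L/K) = 182/167 + 299/0.580 = 1.090 + 515.5 = 516.6 d
K_eq = L_total / Σ(L/K) = 481 / 516.6 = 0.9311 m/d
q = K_eq · i = 0.9311 × 0.0039 = 0.003631 m/d (same in every zone)
Zone A: v = q/n = 0.003631/0.31 = 0.01171 m/d → t_A = 182/0.01171 = 15540 d
Zone B: v = q/n = 0.003631/0.18 = 0.02017 m/d → t_B = 299/0.02017 = 14820 d
Total t = 15540 + 14820 = 30360 d
   = 30360 / 365 = 83.2 yr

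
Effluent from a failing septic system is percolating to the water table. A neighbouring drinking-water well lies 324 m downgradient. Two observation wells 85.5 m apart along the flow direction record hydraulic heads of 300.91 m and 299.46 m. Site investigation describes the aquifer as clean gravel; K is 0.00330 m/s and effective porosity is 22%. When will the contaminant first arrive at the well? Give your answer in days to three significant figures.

Hydraulic gradient i = (300.91 − 299.46) / 85.5 = 1.45 / 85.5 = 0.01696
K = 0.00330 m/s × 86400 s/d = 285.1 m/d
Specific discharge q = 285.1 × 0.01696 = 4.835 m/d
v = Ki/n = 285.1·0.01696/0.22 = 21.98 m/d
t = L / v = 324 / 21.98 = 14.74 d

14.7 days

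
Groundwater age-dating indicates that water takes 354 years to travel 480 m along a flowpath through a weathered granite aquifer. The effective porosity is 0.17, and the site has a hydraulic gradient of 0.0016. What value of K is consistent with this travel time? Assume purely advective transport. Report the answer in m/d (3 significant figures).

t = 354 years = 129200 d
v = L / t = 480 / 129200 = 0.003715 m/d
K = v · n / i = 0.003715 × 0.17 / 0.0016 = 0.395 m/d

0.395 m/d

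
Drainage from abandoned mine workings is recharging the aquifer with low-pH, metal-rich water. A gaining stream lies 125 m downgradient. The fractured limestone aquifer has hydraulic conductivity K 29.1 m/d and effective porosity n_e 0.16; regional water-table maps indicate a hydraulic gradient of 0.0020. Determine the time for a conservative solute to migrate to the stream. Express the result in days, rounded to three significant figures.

344 days

Darcy flux q = K·i = 29.1 × 0.0020 = 0.05820 m/d
Seepage velocity v = q / n = 0.05820 / 0.16 = 0.3638 m/d
t = L / v = 125 / 0.3638 = 343.6 d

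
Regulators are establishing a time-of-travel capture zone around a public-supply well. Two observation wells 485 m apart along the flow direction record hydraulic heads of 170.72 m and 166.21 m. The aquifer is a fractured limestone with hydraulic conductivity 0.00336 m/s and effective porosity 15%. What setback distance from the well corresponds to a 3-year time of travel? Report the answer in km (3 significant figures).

Hydraulic gradient i = (170.72 − 166.21) / 485 = 4.51 / 485 = 0.009299
K = 0.00336 m/s × 86400 s/d = 290.3 m/d
Darcy flux q = K·i = 290.3 × 0.009299 = 2.700 m/d
Seepage velocity v = q / n = 2.700 / 0.15 = 18.00 m/d
T = 3 yr × 365 = 1095 d
L = v × T = 18.00 × 1095 = 19710 m
   = 19.7 km

19.7 km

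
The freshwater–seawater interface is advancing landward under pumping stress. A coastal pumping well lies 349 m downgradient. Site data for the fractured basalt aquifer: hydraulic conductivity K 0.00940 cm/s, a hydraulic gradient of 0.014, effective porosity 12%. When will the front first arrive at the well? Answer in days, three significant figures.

K = 0.00940 cm/s × 864 = 8.122 m/d
q = Ki = 8.122 × 0.014 = 0.1137 m/d
Seepage velocity v = q / n = 0.1137 / 0.12 = 0.9475 m/d
t = L / v = 349 / 0.9475 = 368.3 d

368 days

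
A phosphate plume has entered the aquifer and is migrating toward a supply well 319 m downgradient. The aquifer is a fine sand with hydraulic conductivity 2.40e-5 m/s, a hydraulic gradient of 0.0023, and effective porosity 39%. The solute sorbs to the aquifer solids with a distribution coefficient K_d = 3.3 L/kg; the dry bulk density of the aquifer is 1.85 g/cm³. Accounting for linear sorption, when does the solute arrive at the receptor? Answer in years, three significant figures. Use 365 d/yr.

1190 years

K = 2.40e-5 m/s × 86400 s/d = 2.074 m/d
Specific discharge q = 2.074 × 0.0023 = 0.004769 m/d
v_s = q/n_e = 0.004769/0.39 = 0.01223 m/d
Retardation R = 1 + ρ_b·K_d/n = 1 + 1.85×3.3/0.39 = 16.65
Contaminant velocity v_c = v/R = 0.01223/16.65 = 7.343e-4 m/d
t = L/v_c = 319/7.343e-4 = 434400 d
   = 434400/365 = 1190 yr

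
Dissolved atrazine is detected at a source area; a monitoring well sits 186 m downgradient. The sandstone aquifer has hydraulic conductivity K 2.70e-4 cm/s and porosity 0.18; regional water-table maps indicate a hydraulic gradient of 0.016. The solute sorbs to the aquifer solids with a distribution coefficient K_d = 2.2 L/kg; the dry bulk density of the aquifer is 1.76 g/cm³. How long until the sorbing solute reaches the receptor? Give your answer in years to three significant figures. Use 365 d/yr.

K = 2.70e-4 cm/s × 864 = 0.2333 m/d
Darcy flux q = K·i = 0.2333 × 0.016 = 0.003732 m/d
Seepage velocity v = q / n = 0.003732 / 0.18 = 0.02074 m/d
Retardation R = 1 + ρ_b·K_d/n = 1 + 1.76×2.2/0.18 = 22.51
Contaminant velocity v_c = v/R = 0.02074/22.51 = 9.211e-4 m/d
t = L/v_c = 186/9.211e-4 = 201900 d
   = 201900/365 = 553 yr

553 years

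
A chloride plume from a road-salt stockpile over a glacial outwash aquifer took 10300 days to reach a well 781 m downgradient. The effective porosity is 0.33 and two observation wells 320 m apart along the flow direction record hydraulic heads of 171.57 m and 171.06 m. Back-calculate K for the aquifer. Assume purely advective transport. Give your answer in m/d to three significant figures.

15.7 m/d

Hydraulic gradient i = (171.57 − 171.06) / 320 = 0.51 / 320 = 0.001594
v = L / t = 781 / 10300 = 0.07583 m/d
K = v · n / i = 0.07583 × 0.33 / 0.001594 = 15.7 m/d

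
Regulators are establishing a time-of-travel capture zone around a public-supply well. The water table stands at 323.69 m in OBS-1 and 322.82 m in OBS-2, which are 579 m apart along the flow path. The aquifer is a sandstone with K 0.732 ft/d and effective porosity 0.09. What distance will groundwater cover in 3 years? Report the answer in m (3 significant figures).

4.08 m

Hydraulic gradient i = (323.69 − 322.82) / 579 = 0.87 / 579 = 0.001503
K = 0.732 ft/d × 0.3048 = 0.2231 m/d
q = Ki = 0.2231 × 0.001503 = 3.352e-4 m/d
v_s = q/n_e = 3.352e-4/0.09 = 0.003725 m/d
T = 3 yr × 365 = 1095 d
L = v × T = 0.003725 × 1095 = 4.079 m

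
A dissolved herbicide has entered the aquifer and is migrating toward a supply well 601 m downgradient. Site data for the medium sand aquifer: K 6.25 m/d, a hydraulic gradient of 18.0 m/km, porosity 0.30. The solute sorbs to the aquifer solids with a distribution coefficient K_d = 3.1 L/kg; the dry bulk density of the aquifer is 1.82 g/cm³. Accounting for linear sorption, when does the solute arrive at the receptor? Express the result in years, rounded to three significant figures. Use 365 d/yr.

q = Ki = 6.25 × 0.018 = 0.1125 m/d
v = Ki/n = 6.25·0.018/0.30 = 0.3750 m/d
Retardation R = 1 + ρ_b·K_d/n = 1 + 1.82×3.1/0.30 = 19.81
Contaminant velocity v_c = v/R = 0.3750/19.81 = 0.01893 m/d
t = L/v_c = 601/0.01893 = 31740 d
   = 31740/365 = 87.0 yr

87.0 years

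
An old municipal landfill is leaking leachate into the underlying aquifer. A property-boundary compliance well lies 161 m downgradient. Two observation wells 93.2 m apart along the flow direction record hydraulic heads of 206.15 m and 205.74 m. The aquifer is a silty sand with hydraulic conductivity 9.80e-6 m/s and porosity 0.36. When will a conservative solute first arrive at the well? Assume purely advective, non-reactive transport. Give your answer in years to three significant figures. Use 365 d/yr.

Hydraulic gradient i = (206.15 − 205.74) / 93.2 = 0.41 / 93.2 = 0.004399
K = 9.80e-6 m/s × 86400 s/d = 0.8467 m/d
q = Ki = 0.8467 × 0.004399 = 0.003725 m/d
v = Ki/n = 0.8467·0.004399/0.36 = 0.01035 m/d
t = L / v = 161 / 0.01035 = 15560 d
   = 15560 / 365 = 42.6 yr

42.6 years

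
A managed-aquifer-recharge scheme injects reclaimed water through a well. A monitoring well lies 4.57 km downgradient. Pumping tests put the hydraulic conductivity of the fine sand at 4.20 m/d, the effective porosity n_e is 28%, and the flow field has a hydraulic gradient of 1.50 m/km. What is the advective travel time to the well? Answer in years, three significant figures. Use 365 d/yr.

Specific discharge q = 4.20 × 0.0015 = 0.006300 m/d
Average linear velocity = 0.006300 / 0.28 = 0.02250 m/d
L = 4.57 km = 4570 m
t = L / v = 4570 / 0.02250 = 203100 d
   = 203100 / 365 = 556 yr

556 years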